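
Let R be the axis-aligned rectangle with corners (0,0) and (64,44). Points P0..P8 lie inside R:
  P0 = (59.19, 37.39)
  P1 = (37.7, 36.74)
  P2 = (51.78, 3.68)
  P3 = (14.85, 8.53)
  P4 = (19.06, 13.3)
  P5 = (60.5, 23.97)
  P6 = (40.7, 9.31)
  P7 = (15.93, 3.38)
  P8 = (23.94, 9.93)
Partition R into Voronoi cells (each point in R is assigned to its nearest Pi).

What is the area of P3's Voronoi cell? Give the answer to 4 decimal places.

Area of P3's cell: 244.0091

1. box [0,64]×[0,44]: [(0, 0) (64, 0) (64, 44) (0, 44)]
2. ⊥bis P3·P0 via (37.02,22.96): [(0, 0) (51.9642, 0) (23.3255, 44) (0, 44)]  |A|=1656.3732
3. ⊥bis P3·P1 via (26.275,22.635): [(0, 43.9177) (0, 0) (51.9642, 0) (49.4492, 3.864)]  |A|=1186.2408
4. ⊥bis P3·P2 via (33.315,6.105): [(34.6003, 15.8916) (0, 43.9177) (0, 0) (32.5132, 0)]  |A|=1018.1244
5. ⊥bis P3·P4 via (16.955,10.915): [(0, 25.8795) (0, 0) (29.3219, 0)]  |A|=379.4174
6. ⊥bis P3·P5 via (37.675,16.25): [(0, 25.8795) (0, 0) (29.3219, 0)]  |A|=379.4174
7. ⊥bis P3·P6 via (27.775,8.92): [(28.0092, 1.1586) (0, 25.8795) (0, 0) (28.0442, 0)]  |A|=378.6772
8. ⊥bis P3·P7 via (15.39,5.955): [(21.1954, 7.1724) (0, 25.8795) (0, 2.7276)]  |A|=245.3566
9. ⊥bis P3·P8 via (19.395,9.23): [(19.7583, 6.8711) (19.4785, 8.6877) (0, 25.8795) (0, 2.7276)]  |A|=244.0091
10. canonical 4-gon: [(19.7583, 6.8711) (19.4785, 8.6877) (0, 25.8795) (0, 2.7276)]
11. shoelace: 244.0091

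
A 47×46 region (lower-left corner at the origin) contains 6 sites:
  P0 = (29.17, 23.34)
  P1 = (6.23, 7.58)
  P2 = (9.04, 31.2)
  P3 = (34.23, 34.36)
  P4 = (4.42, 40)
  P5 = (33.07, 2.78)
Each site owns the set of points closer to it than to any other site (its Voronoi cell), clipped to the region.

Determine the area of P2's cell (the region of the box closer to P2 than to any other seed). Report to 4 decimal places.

1. box [0,47]×[0,46]: [(0, 0) (47, 0) (47, 46) (0, 46)]
2. ⊥bis P2·P0 via (19.105,27.27): [(0, 0) (8.4571, 0) (26.4184, 46) (0, 46)]  |A|=802.1355
3. ⊥bis P2·P1 via (7.635,19.39): [(0, 20.2983) (15.6556, 18.4358) (26.4184, 46) (0, 46)]  |A|=565.2877
4. ⊥bis P2·P3 via (21.635,32.78): [(0, 20.2983) (15.6556, 18.4358) (21.543, 33.5138) (19.9766, 46) (0, 46)]  |A|=525.071
5. ⊥bis P2·P4 via (6.73,35.6): [(0, 32.0667) (0, 20.2983) (15.6556, 18.4358) (21.543, 33.5138) (20.3821, 42.7674)]  |A|=350.7879
6. ⊥bis P2·P5 via (21.055,16.99): [(0, 32.0667) (0, 20.2983) (15.6556, 18.4358) (21.543, 33.5138) (20.3821, 42.7674)]  |A|=350.7879
7. canonical 5-gon: [(0, 32.0667) (0, 20.2983) (15.6556, 18.4358) (21.543, 33.5138) (20.3821, 42.7674)]
8. shoelace: 350.7879

Area of P2's cell: 350.7879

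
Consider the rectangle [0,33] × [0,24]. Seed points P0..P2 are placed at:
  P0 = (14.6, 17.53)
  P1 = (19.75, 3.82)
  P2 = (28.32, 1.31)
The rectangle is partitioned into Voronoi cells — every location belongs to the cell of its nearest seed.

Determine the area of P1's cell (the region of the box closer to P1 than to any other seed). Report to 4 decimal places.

Area of P1's cell: 227.8383

1. box [0,33]×[0,24]: [(0, 0) (33, 0) (33, 24) (0, 24)]
2. ⊥bis P1·P0 via (17.175,10.675): [(0, 4.2234) (0, 0) (33, 0) (33, 16.6195)]  |A|=343.9077
3. ⊥bis P1·P2 via (24.035,2.565): [(27.5519, 14.573) (0, 4.2234) (0, 0) (23.2838, 0)]  |A|=227.8383
4. canonical 4-gon: [(27.5519, 14.573) (0, 4.2234) (0, 0) (23.2838, 0)]
5. shoelace: 227.8383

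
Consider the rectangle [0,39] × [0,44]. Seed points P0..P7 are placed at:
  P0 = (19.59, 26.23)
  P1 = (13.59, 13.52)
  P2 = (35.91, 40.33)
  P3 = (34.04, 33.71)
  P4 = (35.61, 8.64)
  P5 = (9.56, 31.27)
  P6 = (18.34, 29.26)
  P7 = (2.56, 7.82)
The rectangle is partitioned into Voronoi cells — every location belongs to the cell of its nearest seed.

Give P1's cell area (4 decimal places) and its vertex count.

1. box [0,39]×[0,44]: [(0, 0) (39, 0) (39, 44) (0, 44)]
2. ⊥bis P1·P0 via (16.59,19.875): [(0, 27.7066) (0, 0) (39, 0) (39, 9.2959)]  |A|=721.5499
3. ⊥bis P1·P2 via (24.75,26.925): [(0, 27.7066) (0, 0) (39, 0) (39, 9.2959)]  |A|=721.5499
4. ⊥bis P1·P3 via (23.815,23.615): [(37.0372, 10.2225) (0, 27.7066) (0, 0) (39, 0) (39, 8.2345)]  |A|=720.5082
5. ⊥bis P1·P4 via (24.6,11.08): [(25.6059, 15.6189) (0, 27.7066) (0, 0) (22.1445, 0)]  |A|=527.6624
6. ⊥bis P1·P5 via (11.575,22.395): [(25.6059, 15.6189) (11.3568, 22.3455) (0, 19.767) (0, 0) (22.1445, 0)]  |A|=482.5781
7. ⊥bis P1·P6 via (15.965,21.39): [(25.6059, 15.6189) (11.3568, 22.3455) (0, 19.767) (0, 0) (22.1445, 0)]  |A|=482.5781
8. ⊥bis P1·P7 via (8.075,10.67): [(25.6059, 15.6189) (11.3568, 22.3455) (3.0196, 20.4526) (13.589, 0) (22.1445, 0)]  |A|=313.769
9. canonical 5-gon: [(25.6059, 15.6189) (11.3568, 22.3455) (3.0196, 20.4526) (13.589, 0) (22.1445, 0)]
10. shoelace: 313.769

Area of P1's cell: 313.7690 (5 vertices)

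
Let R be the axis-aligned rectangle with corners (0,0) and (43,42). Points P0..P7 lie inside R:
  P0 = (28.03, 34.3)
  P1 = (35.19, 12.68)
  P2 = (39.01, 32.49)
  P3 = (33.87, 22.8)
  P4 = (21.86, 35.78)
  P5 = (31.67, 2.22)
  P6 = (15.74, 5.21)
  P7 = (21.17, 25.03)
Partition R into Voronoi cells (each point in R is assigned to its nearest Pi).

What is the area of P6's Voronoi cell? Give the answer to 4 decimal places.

1. box [0,43]×[0,42]: [(0, 0) (43, 0) (43, 42) (0, 42)]
2. ⊥bis P6·P0 via (21.885,19.755): [(0, 29.001) (0, 0) (43, 0) (43, 10.8343)]  |A|=856.4592
3. ⊥bis P6·P1 via (25.465,8.945): [(21.2026, 20.0433) (0, 29.001) (0, 0) (28.9004, 0)]  |A|=597.0782
4. ⊥bis P6·P2 via (27.375,18.85): [(21.2026, 20.0433) (0, 29.001) (0, 0) (28.9004, 0)]  |A|=597.0782
5. ⊥bis P6·P3 via (24.805,14.005): [(22.6808, 16.1944) (17.3794, 21.6585) (0, 29.001) (0, 0) (28.9004, 0)]  |A|=590.9146
6. ⊥bis P6·P4 via (18.8,20.495): [(22.6808, 16.1944) (18.438, 20.5675) (0, 24.2587) (0, 0) (28.9004, 0)]  |A|=541.6005
7. ⊥bis P6·P5 via (23.705,3.715): [(24.9422, 10.3063) (22.6808, 16.1944) (18.438, 20.5675) (0, 24.2587) (0, 0) (23.0077, 0)]  |A|=511.2343
8. ⊥bis P6·P7 via (18.455,15.12): [(24.9422, 10.3063) (23.6389, 13.6998) (0, 20.176) (0, 0) (23.0077, 0)]  |A|=406.0682
9. canonical 5-gon: [(24.9422, 10.3063) (23.6389, 13.6998) (0, 20.176) (0, 0) (23.0077, 0)]
10. shoelace: 406.0682

Area of P6's cell: 406.0682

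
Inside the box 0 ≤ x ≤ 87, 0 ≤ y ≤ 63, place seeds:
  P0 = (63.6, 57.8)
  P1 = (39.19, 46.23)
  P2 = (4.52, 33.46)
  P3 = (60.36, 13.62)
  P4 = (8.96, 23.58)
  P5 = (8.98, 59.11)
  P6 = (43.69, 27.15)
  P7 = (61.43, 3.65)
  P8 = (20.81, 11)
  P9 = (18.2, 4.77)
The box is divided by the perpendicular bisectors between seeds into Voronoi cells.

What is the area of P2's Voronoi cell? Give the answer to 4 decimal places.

Area of P2's cell: 331.6360

1. box [0,87]×[0,63]: [(0, 0) (87, 0) (87, 63) (0, 63)]
2. ⊥bis P2·P0 via (34.06,45.63): [(0, 0) (52.8588, 0) (26.9038, 63) (0, 63)]  |A|=2512.5238
3. ⊥bis P2·P1 via (21.855,39.845): [(0, 0) (36.5311, 0) (13.3263, 63) (0, 63)]  |A|=1570.509
4. ⊥bis P2·P3 via (32.44,23.54): [(0, 0) (24.0762, 0) (30.1915, 17.2117) (13.3263, 63) (0, 63)]  |A|=1463.3243
5. ⊥bis P2·P4 via (6.74,28.52): [(0, 25.4911) (23.2873, 35.9563) (13.3263, 63) (0, 63)]  |A|=616.9382
6. ⊥bis P2·P5 via (6.75,46.285): [(0, 47.4587) (0, 25.4911) (23.2873, 35.9563) (20.3542, 43.9195)]  |A|=331.636
7. ⊥bis P2·P6 via (24.105,30.305): [(0, 47.4587) (0, 25.4911) (23.2873, 35.9563) (20.3542, 43.9195)]  |A|=331.636
8. ⊥bis P2·P7 via (32.975,18.555): [(0, 47.4587) (0, 25.4911) (23.2873, 35.9563) (20.3542, 43.9195)]  |A|=331.636
9. ⊥bis P2·P8 via (12.665,22.23): [(0, 47.4587) (0, 25.4911) (23.2873, 35.9563) (20.3542, 43.9195)]  |A|=331.636
10. ⊥bis P2·P9 via (11.36,19.115): [(0, 47.4587) (0, 25.4911) (23.2873, 35.9563) (20.3542, 43.9195)]  |A|=331.636
11. canonical 4-gon: [(0, 47.4587) (0, 25.4911) (23.2873, 35.9563) (20.3542, 43.9195)]
12. shoelace: 331.636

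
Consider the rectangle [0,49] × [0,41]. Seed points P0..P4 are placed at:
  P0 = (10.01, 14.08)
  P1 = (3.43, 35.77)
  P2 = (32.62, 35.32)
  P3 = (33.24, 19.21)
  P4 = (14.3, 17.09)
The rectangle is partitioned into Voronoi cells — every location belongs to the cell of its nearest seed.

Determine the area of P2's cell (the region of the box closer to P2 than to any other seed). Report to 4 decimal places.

1. box [0,49]×[0,41]: [(0, 0) (49, 0) (49, 41) (0, 41)]
2. ⊥bis P2·P0 via (21.315,24.7): [(44.5184, 0) (49, 0) (49, 41) (6.0027, 41)]  |A|=973.3191
3. ⊥bis P2·P1 via (18.025,35.545): [(17.9136, 28.3208) (44.5184, 0) (49, 0) (49, 41) (18.1091, 41)]  |A|=896.5689
4. ⊥bis P2·P3 via (32.93,27.265): [(17.9136, 28.3208) (19.3948, 26.7441) (49, 27.8835) (49, 41) (18.1091, 41)]  |A|=423.892
5. ⊥bis P2·P4 via (23.46,26.205): [(17.9661, 31.726) (22.7934, 26.8749) (49, 27.8835) (49, 41) (18.1091, 41)]  |A|=412.7695
6. canonical 5-gon: [(17.9661, 31.726) (22.7934, 26.8749) (49, 27.8835) (49, 41) (18.1091, 41)]
7. shoelace: 412.7695

Area of P2's cell: 412.7695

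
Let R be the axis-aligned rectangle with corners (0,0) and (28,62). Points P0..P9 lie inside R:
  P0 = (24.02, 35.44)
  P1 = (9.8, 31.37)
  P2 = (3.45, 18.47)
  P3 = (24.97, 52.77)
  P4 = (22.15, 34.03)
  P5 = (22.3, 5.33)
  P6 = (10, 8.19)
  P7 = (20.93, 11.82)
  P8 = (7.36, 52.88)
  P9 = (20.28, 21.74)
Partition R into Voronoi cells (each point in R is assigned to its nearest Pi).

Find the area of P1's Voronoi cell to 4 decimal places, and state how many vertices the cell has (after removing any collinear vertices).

1. box [0,28]×[0,62]: [(0, 0) (28, 0) (28, 62) (0, 62)]
2. ⊥bis P1·P0 via (16.91,33.405): [(0, 0) (26.4711, 0) (8.7256, 62) (0, 62)]  |A|=1091.0978
3. ⊥bis P1·P2 via (6.625,24.92): [(0, 28.1811) (21.4235, 17.6355) (8.7256, 62) (0, 62)]  |A|=555.8136
4. ⊥bis P1·P3 via (17.385,42.07): [(0, 54.3939) (0, 28.1811) (21.4235, 17.6355) (13.6778, 44.698)]  |A|=428.3105
5. ⊥bis P1·P4 via (15.975,32.7): [(13.3391, 44.938) (0, 54.3939) (0, 28.1811) (18.9583, 18.849)]  |A|=395.9099
6. ⊥bis P1·P5 via (16.05,18.35): [(18.7832, 19.662) (13.3391, 44.938) (0, 54.3939) (0, 28.1811) (18.0356, 19.3032)]  |A|=395.5746
7. ⊥bis P1·P6 via (9.9,19.78): [(18.7413, 19.8563) (13.3391, 44.938) (0, 54.3939) (0, 28.1811) (16.9434, 19.8408)]  |A|=395.0027
8. ⊥bis P1·P7 via (15.365,21.595): [(18.039, 23.1173) (13.3391, 44.938) (0, 54.3939) (0, 28.1811) (14.4444, 21.0709)]  |A|=387.2978
9. ⊥bis P1·P8 via (8.58,42.125): [(18.039, 23.1173) (13.817, 42.7191) (0, 41.1517) (0, 28.1811) (14.4444, 21.0709)]  |A|=283.2743
10. ⊥bis P1·P9 via (15.04,26.555): [(16.8697, 28.5462) (13.817, 42.7191) (0, 41.1517) (0, 28.1811) (11.3847, 22.5771)]  |A|=259.0582
11. canonical 5-gon: [(16.8697, 28.5462) (13.817, 42.7191) (0, 41.1517) (0, 28.1811) (11.3847, 22.5771)]
12. shoelace: 259.0582

Area of P1's cell: 259.0582 (5 vertices)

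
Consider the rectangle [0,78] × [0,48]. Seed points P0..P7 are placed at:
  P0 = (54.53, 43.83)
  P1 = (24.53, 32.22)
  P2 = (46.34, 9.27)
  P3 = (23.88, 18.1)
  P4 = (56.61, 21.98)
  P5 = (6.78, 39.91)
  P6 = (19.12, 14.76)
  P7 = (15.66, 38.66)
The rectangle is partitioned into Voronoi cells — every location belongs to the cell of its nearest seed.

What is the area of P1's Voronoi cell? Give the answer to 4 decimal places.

1. box [0,78]×[0,48]: [(0, 0) (78, 0) (78, 48) (0, 48)]
2. ⊥bis P1·P0 via (39.53,38.025): [(0, 0) (54.2457, 0) (35.6697, 48) (0, 48)]  |A|=2157.9684
3. ⊥bis P1·P2 via (35.435,20.745): [(0, 0) (13.6057, 0) (43.3181, 28.2365) (35.6697, 48) (0, 48)]  |A|=1584.2016
4. ⊥bis P1·P3 via (24.205,25.16): [(0, 26.2743) (39.3473, 24.4629) (43.3181, 28.2365) (35.6697, 48) (0, 48)]  |A|=900.8741
5. ⊥bis P1·P4 via (40.57,27.1): [(0, 26.2743) (39.3473, 24.4629) (39.8941, 24.9826) (42.011, 31.6143) (35.6697, 48) (0, 48)]  |A|=892.9648
6. ⊥bis P1·P5 via (15.655,36.065): [(11.1901, 25.7591) (39.3473, 24.4629) (39.8941, 24.9826) (42.011, 31.6143) (35.6697, 48) (20.8257, 48)]  |A|=539.8173
7. ⊥bis P1·P6 via (21.825,23.49): [(11.582, 26.6638) (15.0796, 25.5801) (39.3473, 24.4629) (39.8941, 24.9826) (42.011, 31.6143) (35.6697, 48) (20.8257, 48)]  |A|=538.0228
8. ⊥bis P1·P7 via (20.095,35.44): [(13.3299, 26.1222) (15.0796, 25.5801) (39.3473, 24.4629) (39.8941, 24.9826) (42.011, 31.6143) (35.6697, 48) (29.2141, 48)]  |A|=425.1137
9. canonical 7-gon: [(13.3299, 26.1222) (15.0796, 25.5801) (39.3473, 24.4629) (39.8941, 24.9826) (42.011, 31.6143) (35.6697, 48) (29.2141, 48)]
10. shoelace: 425.1137

Area of P1's cell: 425.1137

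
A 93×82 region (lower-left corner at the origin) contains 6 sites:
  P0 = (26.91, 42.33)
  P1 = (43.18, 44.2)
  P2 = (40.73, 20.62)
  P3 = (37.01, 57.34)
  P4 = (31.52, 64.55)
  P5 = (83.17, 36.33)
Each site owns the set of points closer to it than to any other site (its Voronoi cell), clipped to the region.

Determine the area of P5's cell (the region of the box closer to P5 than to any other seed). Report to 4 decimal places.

Area of P5's cell: 2128.8059

1. box [0,93]×[0,82]: [(0, 0) (93, 0) (93, 82) (0, 82)]
2. ⊥bis P5·P0 via (55.04,39.33): [(50.8455, 0) (93, 0) (93, 82) (59.5907, 82)]  |A|=3098.1157
3. ⊥bis P5·P1 via (63.175,40.265): [(55.2509, 0) (93, 0) (93, 82) (71.3884, 82)]  |A|=2433.7889
4. ⊥bis P5·P2 via (61.95,28.475): [(61.2349, 30.4068) (72.4906, 0) (93, 0) (93, 82) (71.3884, 82)]  |A|=2171.687
5. ⊥bis P5·P3 via (60.09,46.835): [(67.8028, 63.7804) (61.2349, 30.4068) (72.4906, 0) (93, 0) (93, 82) (76.0956, 82)]  |A|=2128.8059
6. ⊥bis P5·P4 via (57.345,50.44): [(67.8028, 63.7804) (61.2349, 30.4068) (72.4906, 0) (93, 0) (93, 82) (76.0956, 82)]  |A|=2128.8059
7. canonical 6-gon: [(67.8028, 63.7804) (61.2349, 30.4068) (72.4906, 0) (93, 0) (93, 82) (76.0956, 82)]
8. shoelace: 2128.8059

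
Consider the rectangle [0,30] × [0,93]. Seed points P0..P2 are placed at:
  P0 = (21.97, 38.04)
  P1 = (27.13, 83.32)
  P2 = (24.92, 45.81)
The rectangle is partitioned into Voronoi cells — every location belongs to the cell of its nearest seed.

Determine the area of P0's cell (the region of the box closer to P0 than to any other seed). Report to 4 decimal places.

1. box [0,30]×[0,93]: [(0, 0) (30, 0) (30, 93) (0, 93)]
2. ⊥bis P0·P1 via (24.55,60.68): [(0, 63.4777) (0, 0) (30, 0) (30, 60.0589)]  |A|=1853.0489
3. ⊥bis P0·P2 via (23.445,41.925): [(0, 50.8263) (0, 0) (30, 0) (30, 39.4363)]  |A|=1353.9382
4. canonical 4-gon: [(0, 50.8263) (0, 0) (30, 0) (30, 39.4363)]
5. shoelace: 1353.9382

Area of P0's cell: 1353.9382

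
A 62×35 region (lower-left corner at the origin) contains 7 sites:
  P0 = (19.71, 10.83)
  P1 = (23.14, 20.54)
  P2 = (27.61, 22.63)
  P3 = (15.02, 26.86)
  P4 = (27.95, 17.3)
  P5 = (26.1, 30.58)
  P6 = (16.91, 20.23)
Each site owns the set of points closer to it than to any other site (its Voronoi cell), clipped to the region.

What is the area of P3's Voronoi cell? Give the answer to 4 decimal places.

Area of P3's cell: 263.0758

1. box [0,62]×[0,35]: [(0, 0) (62, 0) (62, 35) (0, 35)]
2. ⊥bis P3·P0 via (17.365,18.845): [(0, 13.7644) (62, 31.9041) (62, 35) (0, 35)]  |A|=754.2747
3. ⊥bis P3·P1 via (19.08,23.7): [(0, 13.7644) (14.6927, 18.0631) (27.8751, 35) (0, 35)]  |A|=392.062
4. ⊥bis P3·P2 via (21.315,24.745): [(0, 13.7644) (14.6927, 18.0631) (22.3948, 27.9589) (24.7605, 35) (0, 35)]  |A|=381.097
5. ⊥bis P3·P4 via (21.485,22.08): [(0, 13.7644) (14.6927, 18.0631) (22.3948, 27.9589) (24.7605, 35) (0, 35)]  |A|=381.097
6. ⊥bis P3·P5 via (20.56,28.72): [(0, 13.7644) (14.6927, 18.0631) (21.2915, 26.5413) (18.4516, 35) (0, 35)]  |A|=352.2068
7. ⊥bis P3·P6 via (15.965,23.545): [(0, 18.9939) (19.8132, 24.642) (21.2915, 26.5413) (18.4516, 35) (0, 35)]  |A|=263.0758
8. canonical 5-gon: [(0, 18.9939) (19.8132, 24.642) (21.2915, 26.5413) (18.4516, 35) (0, 35)]
9. shoelace: 263.0758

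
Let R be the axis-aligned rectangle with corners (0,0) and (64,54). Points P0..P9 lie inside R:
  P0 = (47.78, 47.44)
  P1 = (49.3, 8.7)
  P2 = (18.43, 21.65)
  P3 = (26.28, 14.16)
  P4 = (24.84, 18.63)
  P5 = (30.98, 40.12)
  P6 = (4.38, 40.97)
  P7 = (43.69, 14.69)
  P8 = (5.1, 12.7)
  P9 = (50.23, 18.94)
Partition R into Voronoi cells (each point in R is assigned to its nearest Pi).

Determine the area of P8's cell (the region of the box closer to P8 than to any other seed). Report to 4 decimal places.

1. box [0,64]×[0,54]: [(0, 0) (64, 0) (64, 54) (0, 54)]
2. ⊥bis P8·P0 via (26.44,30.07): [(0, 0) (50.9159, 0) (6.9618, 54) (0, 54)]  |A|=1562.699
3. ⊥bis P8·P1 via (27.2,10.7): [(0, 0) (26.2317, 0) (28.7015, 27.2916) (6.9618, 54) (0, 54)]  |A|=1225.8627
4. ⊥bis P8·P2 via (11.765,17.175): [(0, 34.6976) (0, 0) (23.2966, 0)]  |A|=404.1683
5. ⊥bis P8·P3 via (15.69,13.43): [(15.8514, 11.0888) (0, 34.6976) (0, 0) (16.6158, 0)]  |A|=367.1271
6. ⊥bis P8·P4 via (14.97,15.665): [(15.8514, 11.0888) (0, 34.6976) (0, 0) (16.6158, 0)]  |A|=367.1271
7. ⊥bis P8·P5 via (18.04,26.41): [(15.8514, 11.0888) (0, 34.6976) (0, 0) (16.6158, 0)]  |A|=367.1271
8. ⊥bis P8·P6 via (4.74,26.835): [(15.8514, 11.0888) (5.27, 26.8485) (0, 26.7143) (0, 0) (16.6158, 0)]  |A|=346.0909
9. ⊥bis P8·P7 via (24.395,13.695): [(15.8514, 11.0888) (5.27, 26.8485) (0, 26.7143) (0, 0) (16.6158, 0)]  |A|=346.0909
10. ⊥bis P8·P9 via (27.665,15.82): [(15.8514, 11.0888) (5.27, 26.8485) (0, 26.7143) (0, 0) (16.6158, 0)]  |A|=346.0909
11. canonical 5-gon: [(15.8514, 11.0888) (5.27, 26.8485) (0, 26.7143) (0, 0) (16.6158, 0)]
12. shoelace: 346.0909

Area of P8's cell: 346.0909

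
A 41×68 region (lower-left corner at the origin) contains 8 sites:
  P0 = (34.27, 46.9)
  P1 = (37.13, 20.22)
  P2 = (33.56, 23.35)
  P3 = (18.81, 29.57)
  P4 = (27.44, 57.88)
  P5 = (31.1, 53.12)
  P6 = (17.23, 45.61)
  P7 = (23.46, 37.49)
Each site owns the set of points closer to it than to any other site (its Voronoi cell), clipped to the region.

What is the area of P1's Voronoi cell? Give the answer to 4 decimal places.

1. box [0,41]×[0,68]: [(0, 0) (41, 0) (41, 68) (0, 68)]
2. ⊥bis P1·P0 via (35.7,33.56): [(0, 29.7331) (0, 0) (41, 0) (41, 34.1281)]  |A|=1309.1552
3. ⊥bis P1·P2 via (35.345,21.785): [(16.245, 0) (41, 0) (41, 28.235)]  |A|=349.4783
4. ⊥bis P1·P3 via (27.97,24.895): [(16.245, 0) (41, 0) (41, 28.235)]  |A|=349.4783
5. ⊥bis P1·P4 via (32.285,39.05): [(16.245, 0) (41, 0) (41, 28.235)]  |A|=349.4783
6. ⊥bis P1·P5 via (34.115,36.67): [(16.245, 0) (41, 0) (41, 28.235)]  |A|=349.4783
7. ⊥bis P1·P6 via (27.18,32.915): [(16.245, 0) (41, 0) (41, 28.235)]  |A|=349.4783
8. ⊥bis P1·P7 via (30.295,28.855): [(16.245, 0) (41, 0) (41, 28.235)]  |A|=349.4783
9. canonical 3-gon: [(16.245, 0) (41, 0) (41, 28.235)]
10. shoelace: 349.4783

Area of P1's cell: 349.4783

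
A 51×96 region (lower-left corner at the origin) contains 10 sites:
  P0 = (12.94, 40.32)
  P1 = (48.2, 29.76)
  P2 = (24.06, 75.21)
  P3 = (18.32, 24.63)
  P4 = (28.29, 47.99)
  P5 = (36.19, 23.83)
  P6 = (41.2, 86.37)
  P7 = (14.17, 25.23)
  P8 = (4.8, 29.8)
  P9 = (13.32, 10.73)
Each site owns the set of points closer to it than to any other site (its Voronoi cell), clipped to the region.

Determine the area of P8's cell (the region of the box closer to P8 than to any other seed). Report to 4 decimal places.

Area of P8's cell: 182.2245

1. box [0,51]×[0,96]: [(0, 0) (51, 0) (51, 96) (0, 96)]
2. ⊥bis P8·P0 via (8.87,35.06): [(0, 41.9233) (0, 0) (51, 0) (51, 2.4613)]  |A|=1131.8073
3. ⊥bis P8·P1 via (26.5,29.78): [(26.4923, 21.4245) (0, 41.9233) (0, 0) (26.4726, 0)]  |A|=838.9027
4. ⊥bis P8·P2 via (14.43,52.505): [(26.4923, 21.4245) (0, 41.9233) (0, 0) (26.4726, 0)]  |A|=838.9027
5. ⊥bis P8·P3 via (11.56,27.215): [(13.2607, 31.6626) (0, 41.9233) (0, 0) (1.1531, 0)]  |A|=296.2218
6. ⊥bis P8·P4 via (16.545,38.895): [(13.2607, 31.6626) (0, 41.9233) (0, 0) (1.1531, 0)]  |A|=296.2218
7. ⊥bis P8·P5 via (20.495,26.815): [(13.2607, 31.6626) (0, 41.9233) (0, 0) (1.1531, 0)]  |A|=296.2218
8. ⊥bis P8·P6 via (23,58.085): [(13.2607, 31.6626) (0, 41.9233) (0, 0) (1.1531, 0)]  |A|=296.2218
9. ⊥bis P8·P7 via (9.485,27.515): [(11.9882, 32.6473) (0, 41.9233) (0, 8.0676)]  |A|=202.9334
10. ⊥bis P8·P9 via (9.06,20.265): [(5.0822, 18.4878) (11.9882, 32.6473) (0, 41.9233) (0, 16.2172)]  |A|=182.2245
11. canonical 4-gon: [(5.0822, 18.4878) (11.9882, 32.6473) (0, 41.9233) (0, 16.2172)]
12. shoelace: 182.2245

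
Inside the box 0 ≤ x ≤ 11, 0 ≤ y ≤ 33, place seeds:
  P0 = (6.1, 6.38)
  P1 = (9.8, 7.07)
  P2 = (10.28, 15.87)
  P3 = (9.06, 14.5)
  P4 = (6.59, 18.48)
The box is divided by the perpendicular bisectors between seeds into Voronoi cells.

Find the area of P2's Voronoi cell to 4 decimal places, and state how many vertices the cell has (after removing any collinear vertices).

1. box [0,11]×[0,33]: [(0, 0) (11, 0) (11, 33) (0, 33)]
2. ⊥bis P2·P0 via (8.19,11.125): [(0, 14.7324) (11, 9.8873) (11, 33) (0, 33)]  |A|=227.5917
3. ⊥bis P2·P1 via (10.04,11.47): [(0, 14.7324) (7.0346, 11.6339) (11, 11.4176) (11, 33) (0, 33)]  |A|=224.5574
4. ⊥bis P2·P3 via (9.67,15.185): [(0, 23.7962) (11, 14.0006) (11, 33) (0, 33)]  |A|=155.1173
5. ⊥bis P2·P4 via (8.435,17.175): [(8.0487, 16.6288) (11, 14.0006) (11, 20.8014)]  |A|=10.0356
6. canonical 3-gon: [(8.0487, 16.6288) (11, 14.0006) (11, 20.8014)]
7. shoelace: 10.0356

Area of P2's cell: 10.0356 (3 vertices)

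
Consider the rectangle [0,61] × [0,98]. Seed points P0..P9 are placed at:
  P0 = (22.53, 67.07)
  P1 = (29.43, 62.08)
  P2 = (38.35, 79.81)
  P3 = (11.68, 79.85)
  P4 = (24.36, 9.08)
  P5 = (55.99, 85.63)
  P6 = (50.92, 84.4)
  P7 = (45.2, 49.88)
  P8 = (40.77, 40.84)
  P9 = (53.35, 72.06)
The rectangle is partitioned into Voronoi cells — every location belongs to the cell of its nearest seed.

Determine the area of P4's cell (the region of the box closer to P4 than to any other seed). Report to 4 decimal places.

1. box [0,61]×[0,98]: [(0, 0) (61, 0) (61, 98) (0, 98)]
2. ⊥bis P4·P0 via (23.445,38.075): [(0, 37.3351) (0, 0) (61, 0) (61, 39.2601)]  |A|=2336.1558
3. ⊥bis P4·P1 via (26.895,35.58): [(6.4271, 37.538) (0, 37.3351) (0, 0) (61, 0) (61, 32.3175)]  |A|=2146.7163
4. ⊥bis P4·P2 via (31.355,44.445): [(6.4271, 37.538) (0, 37.3351) (0, 0) (61, 0) (61, 32.3175)]  |A|=2146.7163
5. ⊥bis P4·P3 via (18.02,44.465): [(6.4271, 37.538) (0, 37.3351) (0, 0) (61, 0) (61, 32.3175)]  |A|=2146.7163
6. ⊥bis P4·P5 via (40.175,47.355): [(6.4271, 37.538) (0, 37.3351) (0, 0) (61, 0) (61, 32.3175)]  |A|=2146.7163
7. ⊥bis P4·P6 via (37.64,46.74): [(6.4271, 37.538) (0, 37.3351) (0, 0) (61, 0) (61, 32.3175)]  |A|=2146.7163
8. ⊥bis P4·P7 via (34.78,29.48): [(21.9026, 36.0576) (6.4271, 37.538) (0, 37.3351) (0, 0) (61, 0) (61, 16.0872)]  |A|=1829.4356
9. ⊥bis P4·P8 via (32.565,24.96): [(8.6292, 37.3273) (6.4271, 37.538) (0, 37.3351) (0, 0) (61, 0) (61, 10.268)]  |A|=1569.3413
10. ⊥bis P4·P9 via (38.855,40.57): [(8.6292, 37.3273) (6.4271, 37.538) (0, 37.3351) (0, 0) (61, 0) (61, 10.268)]  |A|=1569.3413
11. canonical 6-gon: [(8.6292, 37.3273) (6.4271, 37.538) (0, 37.3351) (0, 0) (61, 0) (61, 10.268)]
12. shoelace: 1569.3413

Area of P4's cell: 1569.3413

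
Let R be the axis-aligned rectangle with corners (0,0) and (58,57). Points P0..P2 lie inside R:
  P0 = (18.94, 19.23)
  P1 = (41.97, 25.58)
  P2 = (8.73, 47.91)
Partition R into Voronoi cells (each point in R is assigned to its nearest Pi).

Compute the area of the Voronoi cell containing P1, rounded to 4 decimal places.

1. box [0,58]×[0,57]: [(0, 0) (58, 0) (58, 57) (0, 57)]
2. ⊥bis P1·P0 via (30.455,22.405): [(36.6327, 0) (58, 0) (58, 57) (20.9162, 57)]  |A|=1665.8568
3. ⊥bis P1·P2 via (25.35,36.745): [(26.1661, 37.9598) (36.6327, 0) (58, 0) (58, 57) (38.9569, 57)]  |A|=1494.1078
4. canonical 5-gon: [(26.1661, 37.9598) (36.6327, 0) (58, 0) (58, 57) (38.9569, 57)]
5. shoelace: 1494.1078

Area of P1's cell: 1494.1078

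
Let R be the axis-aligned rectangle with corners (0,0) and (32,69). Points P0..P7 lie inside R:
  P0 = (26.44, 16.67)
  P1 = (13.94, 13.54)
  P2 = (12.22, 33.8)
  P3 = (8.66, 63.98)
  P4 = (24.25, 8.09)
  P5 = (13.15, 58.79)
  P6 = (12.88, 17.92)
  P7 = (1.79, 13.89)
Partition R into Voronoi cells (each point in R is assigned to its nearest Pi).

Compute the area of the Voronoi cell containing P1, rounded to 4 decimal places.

Area of P1's cell: 154.3380

1. box [0,32]×[0,69]: [(0, 0) (32, 0) (32, 69) (0, 69)]
2. ⊥bis P1·P0 via (20.19,15.105): [(0, 0) (23.9723, 0) (6.6947, 69) (0, 69)]  |A|=1058.0109
3. ⊥bis P1·P2 via (13.08,23.67): [(0, 22.5596) (0, 0) (23.9723, 0) (17.942, 24.0828)]  |A|=491.0409
4. ⊥bis P1·P3 via (11.3,38.76): [(0, 22.5596) (0, 0) (23.9723, 0) (17.942, 24.0828)]  |A|=491.0409
5. ⊥bis P1·P4 via (19.095,10.815): [(0, 22.5596) (0, 0) (13.3781, 0) (20.567, 13.5996) (17.942, 24.0828)]  |A|=419.0024
6. ⊥bis P1·P5 via (13.545,36.165): [(0, 22.5596) (0, 0) (13.3781, 0) (20.567, 13.5996) (17.942, 24.0828)]  |A|=419.0024
7. ⊥bis P1·P6 via (13.41,15.73): [(0, 12.4847) (0, 0) (13.3781, 0) (20.567, 13.5996) (19.6551, 17.2414)]  |A|=257.3122
8. ⊥bis P1·P7 via (7.865,13.715): [(7.8845, 14.3928) (7.4699, 0) (13.3781, 0) (20.567, 13.5996) (19.6551, 17.2414)]  |A|=154.338
9. canonical 5-gon: [(7.8845, 14.3928) (7.4699, 0) (13.3781, 0) (20.567, 13.5996) (19.6551, 17.2414)]
10. shoelace: 154.338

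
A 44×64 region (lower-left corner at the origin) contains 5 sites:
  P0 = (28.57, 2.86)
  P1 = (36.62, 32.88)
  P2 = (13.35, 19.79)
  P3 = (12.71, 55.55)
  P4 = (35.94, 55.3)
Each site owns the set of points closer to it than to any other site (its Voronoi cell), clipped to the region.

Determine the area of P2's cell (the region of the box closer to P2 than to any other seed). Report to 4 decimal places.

Area of P2's cell: 803.8463

1. box [0,44]×[0,64]: [(0, 0) (44, 0) (44, 64) (0, 64)]
2. ⊥bis P2·P0 via (20.96,11.325): [(0, 0) (8.3626, 0) (44, 32.0379) (44, 64) (0, 64)]  |A|=2245.1271
3. ⊥bis P2·P1 via (24.985,26.335): [(0, 0) (8.3626, 0) (29.2408, 18.7694) (3.7974, 64) (0, 64)]  |A|=1100.0673
4. ⊥bis P2·P3 via (13.03,37.67): [(0, 37.4368) (0, 0) (8.3626, 0) (29.2408, 18.7694) (18.5532, 37.7688)]  |A|=803.8463
5. ⊥bis P2·P4 via (24.645,37.545): [(0, 37.4368) (0, 0) (8.3626, 0) (29.2408, 18.7694) (18.5532, 37.7688)]  |A|=803.8463
6. canonical 5-gon: [(0, 37.4368) (0, 0) (8.3626, 0) (29.2408, 18.7694) (18.5532, 37.7688)]
7. shoelace: 803.8463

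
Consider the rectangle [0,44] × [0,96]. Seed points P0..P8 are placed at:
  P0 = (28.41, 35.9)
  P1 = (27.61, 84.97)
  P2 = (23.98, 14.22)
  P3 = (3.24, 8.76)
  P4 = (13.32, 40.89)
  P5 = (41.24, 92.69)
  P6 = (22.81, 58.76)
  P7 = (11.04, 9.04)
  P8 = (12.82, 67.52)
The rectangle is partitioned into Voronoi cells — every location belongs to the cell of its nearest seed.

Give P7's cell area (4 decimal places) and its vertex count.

1. box [0,44]×[0,96]: [(0, 0) (44, 0) (44, 96) (0, 96)]
2. ⊥bis P7·P0 via (19.725,22.47): [(0, 35.2259) (0, 0) (44, 0) (44, 6.7717)]  |A|=923.9467
3. ⊥bis P7·P1 via (19.325,47.005): [(0, 35.2259) (0, 0) (44, 0) (44, 6.7717)]  |A|=923.9467
4. ⊥bis P7·P2 via (17.51,11.63): [(10.8812, 28.1892) (0, 35.2259) (0, 0) (22.1656, 0)]  |A|=504.065
5. ⊥bis P7·P3 via (7.14,8.9): [(10.8812, 28.1892) (6.3422, 31.1245) (7.4595, 0) (22.1656, 0)]  |A|=276.2739
6. ⊥bis P7·P4 via (12.18,24.965): [(12.1716, 24.9656) (6.5488, 25.3681) (7.4595, 0) (22.1656, 0)]  |A|=254.71
7. ⊥bis P7·P5 via (26.14,50.865): [(12.1716, 24.9656) (6.5488, 25.3681) (7.4595, 0) (22.1656, 0)]  |A|=254.71
8. ⊥bis P7·P6 via (16.925,33.9): [(12.1716, 24.9656) (6.5488, 25.3681) (7.4595, 0) (22.1656, 0)]  |A|=254.71
9. ⊥bis P7·P8 via (11.93,38.28): [(12.1716, 24.9656) (6.5488, 25.3681) (7.4595, 0) (22.1656, 0)]  |A|=254.71
10. canonical 4-gon: [(12.1716, 24.9656) (6.5488, 25.3681) (7.4595, 0) (22.1656, 0)]
11. shoelace: 254.71

Area of P7's cell: 254.7100 (4 vertices)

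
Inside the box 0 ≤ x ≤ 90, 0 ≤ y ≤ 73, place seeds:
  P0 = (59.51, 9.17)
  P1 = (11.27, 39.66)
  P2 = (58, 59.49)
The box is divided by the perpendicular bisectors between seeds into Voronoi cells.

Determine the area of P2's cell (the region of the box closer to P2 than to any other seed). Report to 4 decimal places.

1. box [0,90]×[0,73]: [(0, 0) (90, 0) (90, 73) (0, 73)]
2. ⊥bis P2·P0 via (58.755,34.33): [(0, 32.5669) (90, 35.2676) (90, 73) (0, 73)]  |A|=3517.4483
3. ⊥bis P2·P1 via (34.635,49.575): [(41.3262, 33.807) (90, 35.2676) (90, 73) (24.6945, 73)]  |A|=2198.0484
4. canonical 4-gon: [(41.3262, 33.807) (90, 35.2676) (90, 73) (24.6945, 73)]
5. shoelace: 2198.0484

Area of P2's cell: 2198.0484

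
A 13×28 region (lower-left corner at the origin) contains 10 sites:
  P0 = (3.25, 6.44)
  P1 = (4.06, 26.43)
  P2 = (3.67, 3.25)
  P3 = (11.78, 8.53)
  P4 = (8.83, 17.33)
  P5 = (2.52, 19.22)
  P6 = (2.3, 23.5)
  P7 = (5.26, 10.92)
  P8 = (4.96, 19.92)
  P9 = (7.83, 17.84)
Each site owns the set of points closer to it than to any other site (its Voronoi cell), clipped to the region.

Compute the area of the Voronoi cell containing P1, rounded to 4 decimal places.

Area of P1's cell: 45.1615

1. box [0,13]×[0,28]: [(0, 0) (13, 0) (13, 28) (0, 28)]
2. ⊥bis P1·P0 via (3.655,16.435): [(0, 16.5831) (13, 16.0563) (13, 28) (0, 28)]  |A|=151.8436
3. ⊥bis P1·P2 via (3.865,14.84): [(0, 16.5831) (13, 16.0563) (13, 28) (0, 28)]  |A|=151.8436
4. ⊥bis P1·P3 via (7.92,17.48): [(0, 16.5831) (5.3388, 16.3668) (13, 19.6709) (13, 28) (0, 28)]  |A|=137.9976
5. ⊥bis P1·P4 via (6.445,21.88): [(0, 18.5017) (13, 25.316) (13, 28) (0, 28)]  |A|=79.1852
6. ⊥bis P1·P5 via (3.29,22.825): [(0, 23.5277) (6.8125, 22.0726) (13, 25.316) (13, 28) (0, 28)]  |A|=62.0653
7. ⊥bis P1·P6 via (3.18,24.965): [(0, 26.8752) (7.444, 22.4037) (13, 25.316) (13, 28) (0, 28)]  |A|=48.019
8. ⊥bis P1·P7 via (4.66,18.675): [(0, 26.8752) (7.444, 22.4037) (13, 25.316) (13, 28) (0, 28)]  |A|=48.019
9. ⊥bis P1·P8 via (4.51,23.175): [(0, 26.8752) (5.8513, 23.3604) (10.4937, 24.0022) (13, 25.316) (13, 28) (0, 28)]  |A|=45.287
10. ⊥bis P1·P9 via (5.945,22.135): [(0, 26.8752) (5.8513, 23.3604) (10.0643, 23.9429) (12.0075, 24.7957) (13, 25.316) (13, 28) (0, 28)]  |A|=45.1615
11. canonical 7-gon: [(0, 26.8752) (5.8513, 23.3604) (10.0643, 23.9429) (12.0075, 24.7957) (13, 25.316) (13, 28) (0, 28)]
12. shoelace: 45.1615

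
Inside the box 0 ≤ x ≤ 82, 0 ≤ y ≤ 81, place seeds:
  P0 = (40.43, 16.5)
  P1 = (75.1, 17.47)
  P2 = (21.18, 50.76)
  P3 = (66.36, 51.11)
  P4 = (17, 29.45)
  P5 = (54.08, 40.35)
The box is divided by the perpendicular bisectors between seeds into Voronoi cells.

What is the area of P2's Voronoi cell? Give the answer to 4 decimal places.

Area of P2's cell: 1679.8511

1. box [0,82]×[0,81]: [(0, 0) (82, 0) (82, 81) (0, 81)]
2. ⊥bis P2·P0 via (30.805,33.63): [(0, 16.3213) (82, 62.3954) (82, 81) (0, 81)]  |A|=3414.6142
3. ⊥bis P2·P1 via (48.14,34.115): [(0, 16.3213) (56.8893, 48.2862) (77.0866, 81) (0, 81)]  |A|=3100.6592
4. ⊥bis P2·P3 via (43.77,50.935): [(0, 16.3213) (43.8473, 40.9582) (43.5371, 81) (0, 81)]  |A|=2289.6448
5. ⊥bis P2·P4 via (19.09,40.105): [(0, 43.8495) (36.3154, 36.7262) (43.8473, 40.9582) (43.5371, 81) (0, 81)]  |A|=1789.7947
6. ⊥bis P2·P5 via (37.63,45.555): [(0, 43.8495) (34.9229, 36.9993) (43.6639, 64.6248) (43.5371, 81) (0, 81)]  |A|=1679.8511
7. canonical 5-gon: [(0, 43.8495) (34.9229, 36.9993) (43.6639, 64.6248) (43.5371, 81) (0, 81)]
8. shoelace: 1679.8511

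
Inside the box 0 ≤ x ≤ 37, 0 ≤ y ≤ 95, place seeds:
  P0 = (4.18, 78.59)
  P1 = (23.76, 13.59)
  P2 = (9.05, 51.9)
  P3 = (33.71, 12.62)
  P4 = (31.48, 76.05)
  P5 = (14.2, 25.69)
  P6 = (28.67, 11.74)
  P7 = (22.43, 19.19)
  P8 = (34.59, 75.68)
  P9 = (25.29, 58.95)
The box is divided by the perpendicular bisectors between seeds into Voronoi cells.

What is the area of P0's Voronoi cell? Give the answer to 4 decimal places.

Area of P0's cell: 523.2422

1. box [0,37]×[0,95]: [(0, 0) (37, 0) (37, 95) (0, 95)]
2. ⊥bis P0·P1 via (13.97,46.09): [(0, 41.8818) (37, 53.0273) (37, 95) (0, 95)]  |A|=1759.1807
3. ⊥bis P0·P2 via (6.615,65.245): [(0, 64.038) (37, 70.7892) (37, 95) (0, 95)]  |A|=1020.6968
4. ⊥bis P0·P3 via (18.945,45.605): [(0, 64.038) (37, 70.7892) (37, 95) (0, 95)]  |A|=1020.6968
5. ⊥bis P0·P4 via (17.83,77.32): [(0, 64.038) (16.8808, 67.1182) (19.475, 95) (0, 95)]  |A|=532.8308
6. ⊥bis P0·P5 via (9.19,52.14): [(0, 64.038) (16.8808, 67.1182) (19.475, 95) (0, 95)]  |A|=532.8308
7. ⊥bis P0·P6 via (16.425,45.165): [(0, 64.038) (16.8808, 67.1182) (19.475, 95) (0, 95)]  |A|=532.8308
8. ⊥bis P0·P7 via (13.305,48.89): [(0, 64.038) (16.8808, 67.1182) (19.475, 95) (0, 95)]  |A|=532.8308
9. ⊥bis P0·P8 via (19.385,77.135): [(0, 64.038) (16.8808, 67.1182) (19.475, 95) (0, 95)]  |A|=532.8308
10. ⊥bis P0·P9 via (14.735,68.77): [(0, 64.038) (12.4452, 66.3088) (17.29, 71.5163) (19.475, 95) (0, 95)]  |A|=523.2422
11. canonical 5-gon: [(0, 64.038) (12.4452, 66.3088) (17.29, 71.5163) (19.475, 95) (0, 95)]
12. shoelace: 523.2422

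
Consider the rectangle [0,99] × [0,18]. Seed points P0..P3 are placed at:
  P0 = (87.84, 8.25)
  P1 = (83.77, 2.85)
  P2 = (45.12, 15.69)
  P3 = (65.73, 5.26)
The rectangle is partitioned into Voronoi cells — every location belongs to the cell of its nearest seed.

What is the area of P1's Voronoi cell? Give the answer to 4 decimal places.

1. box [0,99]×[0,18]: [(0, 0) (99, 0) (99, 18) (0, 18)]
2. ⊥bis P1·P0 via (85.805,5.55): [(0, 0) (93.1686, 0) (69.2866, 18) (0, 18)]  |A|=1462.0969
3. ⊥bis P1·P2 via (64.445,9.27): [(61.3654, 0) (93.1686, 0) (69.2866, 18) (67.3452, 18)]  |A|=303.7014
4. ⊥bis P1·P3 via (74.75,4.055): [(74.2083, 0) (93.1686, 0) (75.9427, 12.9832)]  |A|=123.0832
5. canonical 3-gon: [(74.2083, 0) (93.1686, 0) (75.9427, 12.9832)]
6. shoelace: 123.0832

Area of P1's cell: 123.0832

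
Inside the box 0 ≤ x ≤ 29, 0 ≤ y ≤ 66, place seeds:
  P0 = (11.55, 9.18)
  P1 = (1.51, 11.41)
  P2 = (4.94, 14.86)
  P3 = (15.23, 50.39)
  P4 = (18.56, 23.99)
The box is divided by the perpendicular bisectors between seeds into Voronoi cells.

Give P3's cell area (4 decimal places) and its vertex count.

Area of P3's cell: 843.9658 (5 vertices)

1. box [0,29]×[0,66]: [(0, 0) (29, 0) (29, 66) (0, 66)]
2. ⊥bis P3·P0 via (13.39,29.785): [(0, 30.9807) (29, 28.391) (29, 66) (0, 66)]  |A|=1053.1095
3. ⊥bis P3·P1 via (8.37,30.9): [(0, 33.846) (10.9082, 30.0066) (29, 28.391) (29, 66) (0, 66)]  |A|=1037.4818
4. ⊥bis P3·P2 via (10.085,32.625): [(0, 35.5458) (22.7893, 28.9457) (29, 28.391) (29, 66) (0, 66)]  |A|=1001.0924
5. ⊥bis P3·P4 via (16.895,37.19): [(0, 35.5458) (1.171, 35.2066) (29, 38.7169) (29, 66) (0, 66)]  |A|=843.9658
6. canonical 5-gon: [(0, 35.5458) (1.171, 35.2066) (29, 38.7169) (29, 66) (0, 66)]
7. shoelace: 843.9658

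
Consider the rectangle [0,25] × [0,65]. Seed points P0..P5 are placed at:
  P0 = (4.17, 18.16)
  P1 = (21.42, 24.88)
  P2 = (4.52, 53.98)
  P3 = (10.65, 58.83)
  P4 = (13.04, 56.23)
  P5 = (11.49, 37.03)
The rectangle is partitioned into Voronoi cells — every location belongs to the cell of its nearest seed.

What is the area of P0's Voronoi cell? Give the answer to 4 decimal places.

Area of P0's cell: 446.4440

1. box [0,25]×[0,65]: [(0, 0) (25, 0) (25, 65) (0, 65)]
2. ⊥bis P0·P1 via (12.795,21.52): [(0, 54.3643) (0, 0) (21.1784, 0)]  |A|=575.6757
3. ⊥bis P0·P2 via (4.345,36.07): [(7.1375, 36.0427) (0, 36.1125) (0, 0) (21.1784, 0)]  |A|=510.5398
4. ⊥bis P0·P3 via (7.41,38.495): [(7.1375, 36.0427) (0, 36.1125) (0, 0) (21.1784, 0)]  |A|=510.5398
5. ⊥bis P0·P4 via (8.605,37.195): [(7.1375, 36.0427) (0, 36.1125) (0, 0) (21.1784, 0)]  |A|=510.5398
6. ⊥bis P0·P5 via (7.83,27.595): [(10.891, 26.4076) (0, 30.6324) (0, 0) (21.1784, 0)]  |A|=446.444
7. canonical 4-gon: [(10.891, 26.4076) (0, 30.6324) (0, 0) (21.1784, 0)]
8. shoelace: 446.444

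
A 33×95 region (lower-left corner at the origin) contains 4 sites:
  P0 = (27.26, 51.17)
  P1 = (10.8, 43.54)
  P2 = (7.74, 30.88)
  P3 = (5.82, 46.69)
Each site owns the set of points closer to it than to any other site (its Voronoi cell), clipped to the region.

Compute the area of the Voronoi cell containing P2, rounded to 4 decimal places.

1. box [0,33]×[0,95]: [(0, 0) (33, 0) (33, 95) (0, 95)]
2. ⊥bis P2·P0 via (17.5,41.025): [(0, 57.8609) (0, 0) (33, 0) (33, 26.1132)]  |A|=1385.5727
3. ⊥bis P2·P1 via (9.27,37.21): [(25.5576, 33.2732) (0, 39.4506) (0, 0) (33, 0) (33, 26.1132)]  |A|=1150.3116
4. ⊥bis P2·P3 via (6.78,38.785): [(25.5576, 33.2732) (4.1002, 38.4596) (0, 37.9616) (0, 0) (33, 0) (33, 26.1132)]  |A|=1147.259
5. canonical 6-gon: [(25.5576, 33.2732) (4.1002, 38.4596) (0, 37.9616) (0, 0) (33, 0) (33, 26.1132)]
6. shoelace: 1147.259

Area of P2's cell: 1147.2590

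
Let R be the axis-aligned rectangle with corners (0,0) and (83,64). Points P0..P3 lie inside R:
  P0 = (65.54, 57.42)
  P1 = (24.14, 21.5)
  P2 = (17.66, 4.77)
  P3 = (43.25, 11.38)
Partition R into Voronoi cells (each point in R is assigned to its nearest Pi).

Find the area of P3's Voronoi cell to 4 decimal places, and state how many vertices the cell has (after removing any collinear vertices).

Area of P3's cell: 1472.1010 (5 vertices)

1. box [0,83]×[0,64]: [(0, 0) (83, 0) (83, 64) (0, 64)]
2. ⊥bis P3·P0 via (54.395,34.4): [(0, 60.735) (0, 0) (83, 0) (83, 20.5511)]  |A|=3373.3723
3. ⊥bis P3·P1 via (33.695,16.44): [(45.4893, 38.7116) (24.9889, 0) (83, 0) (83, 20.5511)]  |A|=1508.294
4. ⊥bis P3·P2 via (30.455,8.075): [(45.4893, 38.7116) (30.0649, 9.5852) (32.5408, 0) (83, 0) (83, 20.5511)]  |A|=1472.101
5. canonical 5-gon: [(45.4893, 38.7116) (30.0649, 9.5852) (32.5408, 0) (83, 0) (83, 20.5511)]
6. shoelace: 1472.101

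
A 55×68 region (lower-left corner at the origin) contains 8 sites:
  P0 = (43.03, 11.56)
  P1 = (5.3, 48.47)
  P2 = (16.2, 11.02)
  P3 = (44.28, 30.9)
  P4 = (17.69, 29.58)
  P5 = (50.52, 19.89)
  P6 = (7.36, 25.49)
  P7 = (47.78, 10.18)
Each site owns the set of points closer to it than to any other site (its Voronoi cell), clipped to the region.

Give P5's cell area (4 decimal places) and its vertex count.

1. box [0,55]×[0,68]: [(0, 0) (55, 0) (55, 68) (0, 68)]
2. ⊥bis P5·P0 via (46.775,15.725): [(0, 57.7832) (55, 8.3294) (55, 68) (0, 68)]  |A|=1921.9034
3. ⊥bis P5·P1 via (27.91,34.18): [(27.3086, 33.2284) (55, 8.3294) (55, 68) (49.285, 68)]  |A|=925.5422
4. ⊥bis P5·P2 via (33.36,15.455): [(28.3433, 34.8656) (29.2078, 31.5207) (55, 8.3294) (55, 68) (49.285, 68)]  |A|=923.1039
5. ⊥bis P5·P3 via (47.4,25.395): [(40.4201, 21.4391) (55, 8.3294) (55, 29.7024)]  |A|=155.8078
6. ⊥bis P5·P4 via (34.105,24.735): [(40.4201, 21.4391) (55, 8.3294) (55, 29.7024)]  |A|=155.8078
7. ⊥bis P5·P6 via (28.94,22.69): [(40.4201, 21.4391) (55, 8.3294) (55, 29.7024)]  |A|=155.8078
8. ⊥bis P5·P7 via (49.15,15.035): [(40.4201, 21.4391) (46.8071, 15.6961) (55, 13.3842) (55, 29.7024)]  |A|=135.1011
9. canonical 4-gon: [(40.4201, 21.4391) (46.8071, 15.6961) (55, 13.3842) (55, 29.7024)]
10. shoelace: 135.1011

Area of P5's cell: 135.1011 (4 vertices)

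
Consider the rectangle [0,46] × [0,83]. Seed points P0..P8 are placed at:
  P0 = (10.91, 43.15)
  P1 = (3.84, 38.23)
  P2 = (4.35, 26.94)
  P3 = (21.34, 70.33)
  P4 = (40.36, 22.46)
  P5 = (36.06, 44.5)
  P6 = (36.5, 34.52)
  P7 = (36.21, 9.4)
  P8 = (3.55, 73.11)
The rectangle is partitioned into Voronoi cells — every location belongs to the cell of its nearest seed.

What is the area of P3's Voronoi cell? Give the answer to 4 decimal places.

Area of P3's cell: 799.7036

1. box [0,46]×[0,83]: [(0, 0) (46, 0) (46, 83) (0, 83)]
2. ⊥bis P3·P0 via (16.125,56.74): [(0, 62.9278) (46, 45.2758) (46, 83) (0, 83)]  |A|=1329.3172
3. ⊥bis P3·P1 via (12.59,54.28): [(0, 62.9278) (46, 45.2758) (46, 83) (0, 83)]  |A|=1329.3172
4. ⊥bis P3·P2 via (12.845,48.635): [(0, 62.9278) (46, 45.2758) (46, 83) (0, 83)]  |A|=1329.3172
5. ⊥bis P3·P4 via (30.85,46.395): [(0, 62.9278) (36.8603, 48.7831) (46, 52.4145) (46, 83) (0, 83)]  |A|=1296.6947
6. ⊥bis P3·P5 via (28.7,57.415): [(0, 62.9278) (22.932, 54.1279) (46, 67.2739) (46, 83) (0, 83)]  |A|=1075.5907
7. ⊥bis P3·P6 via (28.92,52.425): [(0, 62.9278) (22.932, 54.1279) (46, 67.2739) (46, 83) (0, 83)]  |A|=1075.5907
8. ⊥bis P3·P7 via (28.775,39.865): [(0, 62.9278) (22.932, 54.1279) (46, 67.2739) (46, 83) (0, 83)]  |A|=1075.5907
9. ⊥bis P3·P8 via (12.445,71.72): [(10.4447, 58.9197) (22.932, 54.1279) (46, 67.2739) (46, 83) (14.2077, 83)]  |A|=799.7036
10. canonical 5-gon: [(10.4447, 58.9197) (22.932, 54.1279) (46, 67.2739) (46, 83) (14.2077, 83)]
11. shoelace: 799.7036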